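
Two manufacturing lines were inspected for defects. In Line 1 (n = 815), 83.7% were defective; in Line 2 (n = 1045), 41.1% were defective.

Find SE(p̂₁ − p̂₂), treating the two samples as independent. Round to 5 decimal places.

0.01998

Each SE is √(p̂(1−p̂)/n): √(0.8370·0.1630/815) = 0.01294 and √(0.4110·0.5890/1045) = 0.01522.
SE(p̂₁ − p̂₂) = √(SE₁² + SE₂²) = √(0.0001674436 + 0.0002316484) = 0.01998, since the two samples are independent.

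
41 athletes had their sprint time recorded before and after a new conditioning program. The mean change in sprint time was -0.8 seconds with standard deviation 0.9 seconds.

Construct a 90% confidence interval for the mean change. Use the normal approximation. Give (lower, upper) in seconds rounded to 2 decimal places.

Paired design: SE = s_d/√n = 0.9/√41 = 0.1406.
z* = 1.645; margin of error = 1.645 × 0.1406 = 0.2313.
-0.8 ± 0.2313 → (-1.03, -0.57).

(-1.03, -0.57)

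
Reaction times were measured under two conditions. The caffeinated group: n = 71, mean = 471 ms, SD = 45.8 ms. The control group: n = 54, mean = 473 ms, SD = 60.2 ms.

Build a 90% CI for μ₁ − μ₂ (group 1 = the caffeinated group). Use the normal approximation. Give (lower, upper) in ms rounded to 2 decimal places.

SE₁ = s₁/√n₁ = 45.8/√71 = 5.4355; SE₂ = 60.2/√54 = 8.1922.
Independent samples, unequal variances: SE_diff = √(SE₁² + SE₂²) = √(29.54466025 + 67.11214084) = 9.8314.
z* = 1.645, so margin of error = 1.645 × 9.8314 = 16.1727.
Difference in means = 471 − 473 = -2.0000.
-2.0000 ± 16.1727 → (-18.17, 14.17).

(-18.17, 14.17)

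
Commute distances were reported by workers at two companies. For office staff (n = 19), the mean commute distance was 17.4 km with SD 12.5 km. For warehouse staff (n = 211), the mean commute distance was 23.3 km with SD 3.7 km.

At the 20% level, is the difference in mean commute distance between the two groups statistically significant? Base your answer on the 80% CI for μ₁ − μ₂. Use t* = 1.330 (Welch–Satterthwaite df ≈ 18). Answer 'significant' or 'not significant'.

significant

Standard errors of each mean: 12.5/√19 = 2.8677 and 3.7/√211 = 0.2547.
SE(x̄₁ − x̄₂) = √(2.8677² + 0.2547²) = 2.8790 for independent samples with unequal variances.
With t* = 1.330, the margin is 1.330 × 2.8790 = 3.8291.
x̄₁ − x̄₂ = 17.4 − 23.3 = -5.9000; the interval is -5.9000 ± 3.8291 = (-9.7291, -2.0709).
The interval (-9.7291, -2.0709) does not contain 0, so the difference is significant.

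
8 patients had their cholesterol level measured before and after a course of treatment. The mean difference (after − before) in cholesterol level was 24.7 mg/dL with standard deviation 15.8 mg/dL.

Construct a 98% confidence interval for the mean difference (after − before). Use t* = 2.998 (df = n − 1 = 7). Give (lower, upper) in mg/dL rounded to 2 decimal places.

(7.95, 41.45)

This is a matched-pairs design, so SE = s_d/√n = 15.8/√8 = 5.5861.
Margin = 2.998 × 5.5861 = 16.7471; the interval is 24.7 ± 16.7471 = (7.95, 41.45).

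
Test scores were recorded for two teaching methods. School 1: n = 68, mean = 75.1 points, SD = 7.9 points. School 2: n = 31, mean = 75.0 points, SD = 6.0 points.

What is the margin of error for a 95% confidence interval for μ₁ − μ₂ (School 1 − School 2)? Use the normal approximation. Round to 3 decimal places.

SE₁ = s₁/√n₁ = 7.9/√68 = 0.9580; SE₂ = 6.0/√31 = 1.0776.
Independent samples, unequal variances: SE_diff = √(SE₁² + SE₂²) = √(0.917764 + 1.16122176) = 1.4419.
z* = 1.960, so margin of error = 1.960 × 1.4419 = 2.8261.

2.826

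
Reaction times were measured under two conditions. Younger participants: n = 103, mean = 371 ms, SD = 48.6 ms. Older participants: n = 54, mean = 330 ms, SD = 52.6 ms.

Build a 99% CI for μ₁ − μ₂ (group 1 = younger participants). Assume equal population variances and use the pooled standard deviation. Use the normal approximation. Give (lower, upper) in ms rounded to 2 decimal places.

s_p = √[((n₁−1)s₁² + (n₂−1)s₂²)/(n₁+n₂−2)] = √[(102·48.6² + 53·52.6²)/155] = 50.0038.
SE = 50.0038·√(1/103 + 1/54) = 8.4011.
With z* = 2.576, margin = 2.576 × 8.4011 = 21.6412.
x̄₁ − x̄₂ = 371 − 330 = 41.0000; interval 41.0000 ± 21.6412 = (19.36, 62.64).

(19.36, 62.64)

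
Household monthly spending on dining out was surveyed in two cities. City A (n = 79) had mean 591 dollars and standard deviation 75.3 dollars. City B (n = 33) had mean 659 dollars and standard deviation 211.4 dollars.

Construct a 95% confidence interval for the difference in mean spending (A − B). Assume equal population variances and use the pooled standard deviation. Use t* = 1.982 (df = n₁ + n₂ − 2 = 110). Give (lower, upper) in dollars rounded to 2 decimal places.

(-121.60, -14.40)

s_p = √[((n₁−1)s₁² + (n₂−1)s₂²)/(n₁+n₂−2)] = √[(78·75.3² + 32·211.4²)/110] = 130.4658.
SE = 130.4658·√(1/79 + 1/33) = 27.0418.
With t* = 1.982, margin = 1.982 × 27.0418 = 53.5968.
x̄₁ − x̄₂ = 591 − 659 = -68.0000; interval -68.0000 ± 53.5968 = (-121.60, -14.40).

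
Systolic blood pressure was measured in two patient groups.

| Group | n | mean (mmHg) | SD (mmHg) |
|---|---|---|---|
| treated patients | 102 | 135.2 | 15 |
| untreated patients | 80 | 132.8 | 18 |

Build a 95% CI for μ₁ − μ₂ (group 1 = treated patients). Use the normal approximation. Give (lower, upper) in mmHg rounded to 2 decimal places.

SE₁ = s₁/√n₁ = 15/√102 = 1.4852; SE₂ = 18/√80 = 2.0125.
Independent samples, unequal variances: SE_diff = √(SE₁² + SE₂²) = √(2.20581904 + 4.05015625) = 2.5012.
z* = 1.960, so margin of error = 1.960 × 2.5012 = 4.9024.
Difference in means = 135.2 − 132.8 = 2.4000.
2.4000 ± 4.9024 → (-2.50, 7.30).

(-2.50, 7.30)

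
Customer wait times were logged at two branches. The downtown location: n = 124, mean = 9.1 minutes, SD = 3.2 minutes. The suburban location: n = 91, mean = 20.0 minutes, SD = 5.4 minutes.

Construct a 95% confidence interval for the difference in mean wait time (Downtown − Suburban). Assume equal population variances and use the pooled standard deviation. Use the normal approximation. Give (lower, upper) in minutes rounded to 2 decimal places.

(-12.06, -9.74)

s_p = √[((n₁−1)s₁² + (n₂−1)s₂²)/(n₁+n₂−2)] = √[(123·3.2² + 90·5.4²)/213] = 4.2702.
SE = 4.2702·√(1/124 + 1/91) = 0.5894.
With z* = 1.960, margin = 1.960 × 0.5894 = 1.1552.
x̄₁ − x̄₂ = 9.1 − 20.0 = -10.9000; interval -10.9000 ± 1.1552 = (-12.06, -9.74).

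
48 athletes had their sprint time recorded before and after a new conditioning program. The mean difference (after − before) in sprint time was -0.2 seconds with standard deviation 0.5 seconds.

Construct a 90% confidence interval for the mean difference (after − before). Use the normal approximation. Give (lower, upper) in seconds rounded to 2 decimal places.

(-0.32, -0.08)

Paired design: SE = s_d/√n = 0.5/√48 = 0.0722.
z* = 1.645; margin of error = 1.645 × 0.0722 = 0.1188.
-0.2 ± 0.1188 → (-0.32, -0.08).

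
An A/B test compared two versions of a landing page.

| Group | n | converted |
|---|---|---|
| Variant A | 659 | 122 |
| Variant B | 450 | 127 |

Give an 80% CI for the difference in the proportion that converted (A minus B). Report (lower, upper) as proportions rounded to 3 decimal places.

(-0.131, -0.064)

First, p̂₁ = 122/659 = 0.1851; p̂₂ = 127/450 = 0.2822.
The two standard errors are √(0.1851×0.8149/659) = 0.01513 and √(0.2822×0.7178/450) = 0.02122.
Because the samples are independent, SE_diff = √(0.01513² + 0.02122²) = 0.02606.
Using z* = 1.282 for 80%, ME = 1.282 × 0.02606 = 0.03341.
p̂₁ − p̂₂ = -0.0971; interval -0.0971 ± 0.03341 gives (-0.131, -0.064).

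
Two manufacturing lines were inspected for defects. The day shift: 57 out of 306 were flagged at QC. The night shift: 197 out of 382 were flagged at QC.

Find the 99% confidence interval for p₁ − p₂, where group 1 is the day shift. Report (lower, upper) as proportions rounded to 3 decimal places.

First, p̂₁ = 57/306 = 0.1863; p̂₂ = 197/382 = 0.5157.
The two standard errors are √(0.1863×0.8137/306) = 0.02226 and √(0.5157×0.4843/382) = 0.02557.
Because the samples are independent, SE_diff = √(0.02226² + 0.02557²) = 0.03390.
Using z* = 2.576 for 99%, ME = 2.576 × 0.03390 = 0.08733.
p̂₁ − p̂₂ = -0.3294; interval -0.3294 ± 0.08733 gives (-0.417, -0.242).

(-0.417, -0.242)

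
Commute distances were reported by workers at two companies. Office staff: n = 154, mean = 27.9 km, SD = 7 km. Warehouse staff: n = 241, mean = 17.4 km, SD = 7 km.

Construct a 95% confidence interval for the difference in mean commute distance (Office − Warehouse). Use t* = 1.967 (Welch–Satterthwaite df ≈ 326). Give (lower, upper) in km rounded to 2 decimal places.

(9.08, 11.92)

Per-group SEs: s₁/√n₁ = 7/√154 = 0.5641, s₂/√n₂ = 7/√241 = 0.4509.
Unpooled SE of the difference: √(0.31820881 + 0.20331081) = 0.7222.
Margin of error = t* · SE = 1.967 × 0.7222 = 1.4206.
x̄₁ − x̄₂ = 27.9 − 17.4 = 10.5000.
CI: 10.5000 ± 1.4206 = (9.08, 11.92).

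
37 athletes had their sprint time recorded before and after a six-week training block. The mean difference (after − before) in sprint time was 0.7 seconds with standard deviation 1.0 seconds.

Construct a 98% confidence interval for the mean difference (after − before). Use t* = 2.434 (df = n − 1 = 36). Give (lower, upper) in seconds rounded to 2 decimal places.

Paired design: SE = s_d/√n = 1.0/√37 = 0.1644.
t* = 2.434; margin of error = 2.434 × 0.1644 = 0.4001.
0.7 ± 0.4001 → (0.30, 1.10).

(0.30, 1.10)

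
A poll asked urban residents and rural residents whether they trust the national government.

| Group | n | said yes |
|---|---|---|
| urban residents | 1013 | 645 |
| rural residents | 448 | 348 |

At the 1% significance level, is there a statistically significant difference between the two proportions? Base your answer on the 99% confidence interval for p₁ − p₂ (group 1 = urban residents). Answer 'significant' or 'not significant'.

significant

p̂₁ = 645/1013 = 0.6367 and p̂₂ = 348/448 = 0.7768.
SE₁ = √(p̂₁(1−p̂₁)/n₁) = √(0.6367·0.3633/1013) = 0.01511; SE₂ = √(0.7768·0.2232/448) = 0.01967.
Independent samples: SE of the difference = √(SE₁² + SE₂²) = √(0.0002283121 + 0.0003869089) = 0.02480.
z* for 99% confidence is 2.576, so the margin of error is 2.576 × 0.02480 = 0.06388.
Point estimate p̂₁ − p̂₂ = 0.6367 − 0.7768 = -0.1401.
-0.1401 ± 0.06388 → (-0.20398, -0.07622).
The interval (-0.20398, -0.07622) does not contain 0, so the difference is significant.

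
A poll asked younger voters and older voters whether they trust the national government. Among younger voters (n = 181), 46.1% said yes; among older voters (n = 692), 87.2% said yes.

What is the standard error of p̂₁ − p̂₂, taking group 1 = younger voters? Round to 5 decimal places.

Each SE is √(p̂(1−p̂)/n): √(0.4610·0.5390/181) = 0.03705 and √(0.8720·0.1280/692) = 0.01270.
SE(p̂₁ − p̂₂) = √(SE₁² + SE₂²) = √(0.0013727025 + 0.00016129) = 0.03917, since the two samples are independent.

0.03917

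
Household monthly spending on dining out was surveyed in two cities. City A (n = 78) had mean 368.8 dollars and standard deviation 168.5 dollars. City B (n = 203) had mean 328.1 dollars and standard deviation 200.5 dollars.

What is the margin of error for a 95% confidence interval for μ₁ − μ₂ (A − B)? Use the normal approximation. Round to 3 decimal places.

Per-group SEs: s₁/√n₁ = 168.5/√78 = 19.0789, s₂/√n₂ = 200.5/√203 = 14.0723.
Unpooled SE of the difference: √(364.00442521 + 198.02962729) = 23.7073.
Margin of error = z* · SE = 1.960 × 23.7073 = 46.4663.

46.466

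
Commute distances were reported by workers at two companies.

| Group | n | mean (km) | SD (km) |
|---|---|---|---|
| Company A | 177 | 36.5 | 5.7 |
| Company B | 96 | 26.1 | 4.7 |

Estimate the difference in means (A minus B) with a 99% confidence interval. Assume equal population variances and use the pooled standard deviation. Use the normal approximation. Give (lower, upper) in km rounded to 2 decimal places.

s_p = √[((n₁−1)s₁² + (n₂−1)s₂²)/(n₁+n₂−2)] = √[(176·5.7² + 95·4.7²)/271] = 5.3707.
SE = 5.3707·√(1/177 + 1/96) = 0.6808.
With z* = 2.576, margin = 2.576 × 0.6808 = 1.7537.
x̄₁ − x̄₂ = 36.5 − 26.1 = 10.4000; interval 10.4000 ± 1.7537 = (8.65, 12.15).

(8.65, 12.15)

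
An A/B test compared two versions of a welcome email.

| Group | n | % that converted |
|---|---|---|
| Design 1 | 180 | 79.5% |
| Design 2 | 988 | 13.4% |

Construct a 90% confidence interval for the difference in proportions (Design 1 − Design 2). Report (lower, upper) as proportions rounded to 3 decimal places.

(0.608, 0.714)

Each SE is √(p̂(1−p̂)/n): √(0.7950·0.2050/180) = 0.03009 and √(0.1340·0.8660/988) = 0.01084.
SE(p̂₁ − p̂₂) = √(SE₁² + SE₂²) = √(0.0009054081 + 0.0001175056) = 0.03198, since the two samples are independent.
At 90% confidence z* = 1.645; margin = 1.645 × 0.03198 = 0.05261.
The difference is 0.7950 − 0.1340 = 0.6610, so the interval is 0.6610 ± 0.05261 = (0.608, 0.714).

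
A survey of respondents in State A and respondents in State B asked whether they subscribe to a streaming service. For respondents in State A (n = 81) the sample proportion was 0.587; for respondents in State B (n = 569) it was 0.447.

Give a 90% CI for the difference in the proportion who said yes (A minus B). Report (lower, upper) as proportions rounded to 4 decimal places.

The two standard errors are √(0.5870×0.4130/81) = 0.05471 and √(0.4470×0.5530/569) = 0.02084.
Because the samples are independent, SE_diff = √(0.05471² + 0.02084²) = 0.05854.
Using z* = 1.645 for 90%, ME = 1.645 × 0.05854 = 0.09630.
p̂₁ − p̂₂ = 0.1400; interval 0.1400 ± 0.09630 gives (0.0437, 0.2363).

(0.0437, 0.2363)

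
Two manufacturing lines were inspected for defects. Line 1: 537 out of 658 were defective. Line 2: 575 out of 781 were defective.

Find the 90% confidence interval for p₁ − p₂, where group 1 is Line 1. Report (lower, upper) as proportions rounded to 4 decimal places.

First, p̂₁ = 537/658 = 0.8161; p̂₂ = 575/781 = 0.7362.
The two standard errors are √(0.8161×0.1839/658) = 0.01510 and √(0.7362×0.2638/781) = 0.01577.
Because the samples are independent, SE_diff = √(0.01510² + 0.01577²) = 0.02183.
Using z* = 1.645 for 90%, ME = 1.645 × 0.02183 = 0.03591.
p̂₁ − p̂₂ = 0.0799; interval 0.0799 ± 0.03591 gives (0.0440, 0.1158).

(0.0440, 0.1158)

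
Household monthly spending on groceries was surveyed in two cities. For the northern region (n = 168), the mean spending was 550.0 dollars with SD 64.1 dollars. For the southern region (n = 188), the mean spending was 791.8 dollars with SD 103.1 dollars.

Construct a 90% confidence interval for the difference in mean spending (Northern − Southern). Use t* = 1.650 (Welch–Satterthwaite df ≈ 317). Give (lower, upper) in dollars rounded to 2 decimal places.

Per-group SEs: s₁/√n₁ = 64.1/√168 = 4.9454, s₂/√n₂ = 103.1/√188 = 7.5193.
Unpooled SE of the difference: √(24.45698116 + 56.53987249) = 8.9998.
Margin of error = t* · SE = 1.650 × 8.9998 = 14.8497.
x̄₁ − x̄₂ = 550.0 − 791.8 = -241.8000.
CI: -241.8000 ± 14.8497 = (-256.65, -226.95).

(-256.65, -226.95)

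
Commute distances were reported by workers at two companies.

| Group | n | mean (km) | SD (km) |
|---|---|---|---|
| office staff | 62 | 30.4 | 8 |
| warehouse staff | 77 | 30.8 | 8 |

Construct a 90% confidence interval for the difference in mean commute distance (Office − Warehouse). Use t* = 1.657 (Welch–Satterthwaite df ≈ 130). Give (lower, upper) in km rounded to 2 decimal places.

Per-group SEs: s₁/√n₁ = 8/√62 = 1.0160, s₂/√n₂ = 8/√77 = 0.9117.
Unpooled SE of the difference: √(1.032256 + 0.83119689) = 1.3651.
Margin of error = t* · SE = 1.657 × 1.3651 = 2.2620.
x̄₁ − x̄₂ = 30.4 − 30.8 = -0.4000.
CI: -0.4000 ± 2.2620 = (-2.66, 1.86).

(-2.66, 1.86)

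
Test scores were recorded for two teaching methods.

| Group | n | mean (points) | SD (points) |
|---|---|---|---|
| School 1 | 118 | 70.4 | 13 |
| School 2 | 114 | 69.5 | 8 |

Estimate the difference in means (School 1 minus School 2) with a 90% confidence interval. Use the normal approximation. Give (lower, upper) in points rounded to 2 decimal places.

SE₁ = s₁/√n₁ = 13/√118 = 1.1967; SE₂ = 8/√114 = 0.7493.
Independent samples, unequal variances: SE_diff = √(SE₁² + SE₂²) = √(1.43209089 + 0.56145049) = 1.4119.
z* = 1.645, so margin of error = 1.645 × 1.4119 = 2.3226.
Difference in means = 70.4 − 69.5 = 0.9000.
0.9000 ± 2.3226 → (-1.42, 3.22).

(-1.42, 3.22)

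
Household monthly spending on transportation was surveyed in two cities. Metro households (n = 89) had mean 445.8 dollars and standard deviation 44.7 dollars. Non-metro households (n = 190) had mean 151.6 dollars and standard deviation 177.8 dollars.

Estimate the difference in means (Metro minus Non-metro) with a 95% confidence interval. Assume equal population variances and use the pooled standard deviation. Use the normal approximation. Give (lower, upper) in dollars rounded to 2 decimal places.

Pooled variance s_p² = [88·44.7² + 189·177.8²] / (89+190−2) = 22204.5440, so s_p = 149.0119.
SE_diff = s_p·√(1/n₁ + 1/n₂) = 149.0119·√(1/89 + 1/190) = 19.1404.
z* = 1.960; margin = 1.960 × 19.1404 = 37.5152.
Difference = 445.8 − 151.6 = 294.2000.
294.2000 ± 37.5152 → (256.68, 331.72).

(256.68, 331.72)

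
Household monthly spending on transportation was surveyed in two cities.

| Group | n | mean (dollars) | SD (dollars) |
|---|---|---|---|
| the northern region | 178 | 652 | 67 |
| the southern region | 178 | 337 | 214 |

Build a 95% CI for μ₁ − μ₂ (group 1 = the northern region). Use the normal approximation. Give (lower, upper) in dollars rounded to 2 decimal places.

Per-group SEs: s₁/√n₁ = 67/√178 = 5.0219, s₂/√n₂ = 214/√178 = 16.0400.
Unpooled SE of the difference: √(25.21947961 + 257.2816) = 16.8078.
Margin of error = z* · SE = 1.960 × 16.8078 = 32.9433.
x̄₁ − x̄₂ = 652 − 337 = 315.0000.
CI: 315.0000 ± 32.9433 = (282.06, 347.94).

(282.06, 347.94)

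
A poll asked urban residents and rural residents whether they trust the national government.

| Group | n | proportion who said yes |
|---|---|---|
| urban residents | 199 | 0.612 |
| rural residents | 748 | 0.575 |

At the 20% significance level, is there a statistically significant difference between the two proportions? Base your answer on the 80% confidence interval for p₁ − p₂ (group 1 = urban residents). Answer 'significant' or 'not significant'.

not significant

SE₁ = √(p̂₁(1−p̂₁)/n₁) = √(0.6120·0.3880/199) = 0.03454; SE₂ = √(0.5750·0.4250/748) = 0.01807.
Independent samples: SE of the difference = √(SE₁² + SE₂²) = √(0.0011930116 + 0.0003265249) = 0.03898.
z* for 80% confidence is 1.282, so the margin of error is 1.282 × 0.03898 = 0.04997.
Point estimate p̂₁ − p̂₂ = 0.6120 − 0.5750 = 0.0370.
0.0370 ± 0.04997 → (-0.01297, 0.08697).
The interval (-0.01297, 0.08697) contains 0, so the difference is not significant.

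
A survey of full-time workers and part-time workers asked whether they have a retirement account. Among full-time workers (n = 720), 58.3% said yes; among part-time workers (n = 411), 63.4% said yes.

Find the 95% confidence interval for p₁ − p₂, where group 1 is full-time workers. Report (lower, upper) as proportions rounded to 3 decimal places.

The two standard errors are √(0.5830×0.4170/720) = 0.01838 and √(0.6340×0.3660/411) = 0.02376.
Because the samples are independent, SE_diff = √(0.01838² + 0.02376²) = 0.03004.
Using z* = 1.960 for 95%, ME = 1.960 × 0.03004 = 0.05888.
p̂₁ − p̂₂ = -0.0510; interval -0.0510 ± 0.05888 gives (-0.110, 0.008).

(-0.110, 0.008)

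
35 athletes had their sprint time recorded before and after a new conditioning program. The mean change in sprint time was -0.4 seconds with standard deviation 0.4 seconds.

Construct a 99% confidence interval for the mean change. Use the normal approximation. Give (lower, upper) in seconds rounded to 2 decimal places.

(-0.57, -0.23)

This is a matched-pairs design, so SE = s_d/√n = 0.4/√35 = 0.0676.
Margin = 2.576 × 0.0676 = 0.1741; the interval is -0.4 ± 0.1741 = (-0.57, -0.23).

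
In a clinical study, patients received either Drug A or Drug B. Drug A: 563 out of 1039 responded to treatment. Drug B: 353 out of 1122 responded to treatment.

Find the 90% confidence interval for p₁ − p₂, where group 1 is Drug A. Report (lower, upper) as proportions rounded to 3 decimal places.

(0.193, 0.261)

p̂₁ = 563/1039 = 0.5419 and p̂₂ = 353/1122 = 0.3146.
SE₁ = √(p̂₁(1−p̂₁)/n₁) = √(0.5419·0.4581/1039) = 0.01546; SE₂ = √(0.3146·0.6854/1122) = 0.01386.
Independent samples: SE of the difference = √(SE₁² + SE₂²) = √(0.0002390116 + 0.0001920996) = 0.02076.
z* for 90% confidence is 1.645, so the margin of error is 1.645 × 0.02076 = 0.03415.
Point estimate p̂₁ − p̂₂ = 0.5419 − 0.3146 = 0.2273.
0.2273 ± 0.03415 → (0.193, 0.261).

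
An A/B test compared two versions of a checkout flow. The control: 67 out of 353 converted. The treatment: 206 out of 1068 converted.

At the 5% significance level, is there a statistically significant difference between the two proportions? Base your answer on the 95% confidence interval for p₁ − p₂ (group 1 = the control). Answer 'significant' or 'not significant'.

not significant

First, p̂₁ = 67/353 = 0.1898; p̂₂ = 206/1068 = 0.1929.
The two standard errors are √(0.1898×0.8102/353) = 0.02087 and √(0.1929×0.8071/1068) = 0.01207.
Because the samples are independent, SE_diff = √(0.02087² + 0.01207²) = 0.02411.
Using z* = 1.960 for 95%, ME = 1.960 × 0.02411 = 0.04726.
p̂₁ − p̂₂ = -0.0031; interval -0.0031 ± 0.04726 gives (-0.05036, 0.04416).
The interval (-0.05036, 0.04416) contains 0, so the difference is not significant.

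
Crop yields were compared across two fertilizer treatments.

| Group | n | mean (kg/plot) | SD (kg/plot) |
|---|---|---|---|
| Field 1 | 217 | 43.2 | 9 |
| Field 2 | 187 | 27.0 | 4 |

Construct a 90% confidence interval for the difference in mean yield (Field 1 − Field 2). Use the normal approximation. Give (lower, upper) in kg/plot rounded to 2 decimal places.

Per-group SEs: s₁/√n₁ = 9/√217 = 0.6110, s₂/√n₂ = 4/√187 = 0.2925.
Unpooled SE of the difference: √(0.373321 + 0.08555625) = 0.6774.
Margin of error = z* · SE = 1.645 × 0.6774 = 1.1143.
x̄₁ − x̄₂ = 43.2 − 27.0 = 16.2000.
CI: 16.2000 ± 1.1143 = (15.09, 17.31).

(15.09, 17.31)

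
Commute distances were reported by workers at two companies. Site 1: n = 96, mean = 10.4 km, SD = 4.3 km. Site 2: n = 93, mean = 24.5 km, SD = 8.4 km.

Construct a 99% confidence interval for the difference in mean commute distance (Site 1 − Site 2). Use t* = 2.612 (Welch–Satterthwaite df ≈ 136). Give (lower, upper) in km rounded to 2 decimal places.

Standard errors of each mean: 4.3/√96 = 0.4389 and 8.4/√93 = 0.8710.
SE(x̄₁ − x̄₂) = √(0.4389² + 0.8710²) = 0.9753 for independent samples with unequal variances.
With t* = 2.612, the margin is 2.612 × 0.9753 = 2.5475.
x̄₁ − x̄₂ = 10.4 − 24.5 = -14.1000; the interval is -14.1000 ± 2.5475 = (-16.65, -11.55).

(-16.65, -11.55)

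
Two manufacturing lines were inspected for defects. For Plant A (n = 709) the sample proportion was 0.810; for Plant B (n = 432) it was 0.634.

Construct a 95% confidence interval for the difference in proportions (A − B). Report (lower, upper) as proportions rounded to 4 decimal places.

(0.1222, 0.2298)

SE₁ = √(p̂₁(1−p̂₁)/n₁) = √(0.8100·0.1900/709) = 0.01473; SE₂ = √(0.6340·0.3660/432) = 0.02318.
Independent samples: SE of the difference = √(SE₁² + SE₂²) = √(0.0002169729 + 0.0005373124) = 0.02746.
z* for 95% confidence is 1.960, so the margin of error is 1.960 × 0.02746 = 0.05382.
Point estimate p̂₁ − p̂₂ = 0.8100 − 0.6340 = 0.1760.
0.1760 ± 0.05382 → (0.1222, 0.2298).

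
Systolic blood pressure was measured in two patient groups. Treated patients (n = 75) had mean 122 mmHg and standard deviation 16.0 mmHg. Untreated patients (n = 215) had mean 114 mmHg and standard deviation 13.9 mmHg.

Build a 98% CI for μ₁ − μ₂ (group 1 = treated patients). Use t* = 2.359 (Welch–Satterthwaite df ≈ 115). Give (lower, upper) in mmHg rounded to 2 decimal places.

(3.10, 12.90)

SE₁ = s₁/√n₁ = 16.0/√75 = 1.8475; SE₂ = 13.9/√215 = 0.9480.
Independent samples, unequal variances: SE_diff = √(SE₁² + SE₂²) = √(3.41325625 + 0.898704) = 2.0765.
t* = 2.359, so margin of error = 2.359 × 2.0765 = 4.8985.
Difference in means = 122 − 114 = 8.0000.
8.0000 ± 4.8985 → (3.10, 12.90).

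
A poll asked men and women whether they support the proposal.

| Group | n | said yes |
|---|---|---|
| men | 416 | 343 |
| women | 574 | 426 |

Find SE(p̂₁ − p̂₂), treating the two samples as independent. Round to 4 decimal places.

Sample proportions: 343/416 = 0.8245, 426/574 = 0.7422.
Each SE is √(p̂(1−p̂)/n): √(0.8245·0.1755/416) = 0.01865 and √(0.7422·0.2578/574) = 0.01826.
SE(p̂₁ − p̂₂) = √(SE₁² + SE₂²) = √(0.0003478225 + 0.0003334276) = 0.02610, since the two samples are independent.

0.0261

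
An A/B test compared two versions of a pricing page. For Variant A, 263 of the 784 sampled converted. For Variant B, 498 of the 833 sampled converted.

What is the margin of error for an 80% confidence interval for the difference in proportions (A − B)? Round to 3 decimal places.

p̂₁ = 263/784 = 0.3355 and p̂₂ = 498/833 = 0.5978.
SE₁ = √(p̂₁(1−p̂₁)/n₁) = √(0.3355·0.6645/784) = 0.01686; SE₂ = √(0.5978·0.4022/833) = 0.01699.
Independent samples: SE of the difference = √(SE₁² + SE₂²) = √(0.0002842596 + 0.0002886601) = 0.02394.
z* for 80% confidence is 1.282, so the margin of error is 1.282 × 0.02394 = 0.03069.

0.031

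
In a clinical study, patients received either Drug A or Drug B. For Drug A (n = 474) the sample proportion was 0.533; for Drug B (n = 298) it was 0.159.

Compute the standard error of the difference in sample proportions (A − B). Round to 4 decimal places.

Each SE is √(p̂(1−p̂)/n): √(0.5330·0.4670/474) = 0.02292 and √(0.1590·0.8410/298) = 0.02118.
SE(p̂₁ − p̂₂) = √(SE₁² + SE₂²) = √(0.0005253264 + 0.0004485924) = 0.03121, since the two samples are independent.

0.0312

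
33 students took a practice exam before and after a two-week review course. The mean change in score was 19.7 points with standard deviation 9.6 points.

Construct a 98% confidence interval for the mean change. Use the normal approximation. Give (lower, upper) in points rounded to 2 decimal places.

Paired design: SE = s_d/√n = 9.6/√33 = 1.6711.
z* = 2.326; margin of error = 2.326 × 1.6711 = 3.8870.
19.7 ± 3.8870 → (15.81, 23.59).

(15.81, 23.59)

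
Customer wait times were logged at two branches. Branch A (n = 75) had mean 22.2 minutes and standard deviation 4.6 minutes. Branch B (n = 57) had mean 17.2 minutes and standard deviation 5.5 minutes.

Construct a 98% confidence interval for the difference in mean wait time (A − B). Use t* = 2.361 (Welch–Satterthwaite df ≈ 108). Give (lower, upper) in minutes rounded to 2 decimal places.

(2.87, 7.13)

SE₁ = s₁/√n₁ = 4.6/√75 = 0.5312; SE₂ = 5.5/√57 = 0.7285.
Independent samples, unequal variances: SE_diff = √(SE₁² + SE₂²) = √(0.28217344 + 0.53071225) = 0.9016.
t* = 2.361, so margin of error = 2.361 × 0.9016 = 2.1287.
Difference in means = 22.2 − 17.2 = 5.0000.
5.0000 ± 2.1287 → (2.87, 7.13).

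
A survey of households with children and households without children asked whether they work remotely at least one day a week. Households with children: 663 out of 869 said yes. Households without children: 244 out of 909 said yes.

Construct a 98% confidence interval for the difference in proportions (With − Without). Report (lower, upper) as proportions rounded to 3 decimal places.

First, p̂₁ = 663/869 = 0.7629; p̂₂ = 244/909 = 0.2684.
The two standard errors are √(0.7629×0.2371/869) = 0.01443 and √(0.2684×0.7316/909) = 0.01470.
Because the samples are independent, SE_diff = √(0.01443² + 0.01470²) = 0.02060.
Using z* = 2.326 for 98%, ME = 2.326 × 0.02060 = 0.04792.
p̂₁ − p̂₂ = 0.4945; interval 0.4945 ± 0.04792 gives (0.447, 0.542).

(0.447, 0.542)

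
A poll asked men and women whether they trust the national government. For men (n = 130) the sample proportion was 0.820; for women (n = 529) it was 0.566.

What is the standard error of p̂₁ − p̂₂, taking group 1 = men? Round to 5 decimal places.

0.04000

The two standard errors are √(0.8200×0.1800/130) = 0.03370 and √(0.5660×0.4340/529) = 0.02155.
Because the samples are independent, SE_diff = √(0.03370² + 0.02155²) = 0.04000.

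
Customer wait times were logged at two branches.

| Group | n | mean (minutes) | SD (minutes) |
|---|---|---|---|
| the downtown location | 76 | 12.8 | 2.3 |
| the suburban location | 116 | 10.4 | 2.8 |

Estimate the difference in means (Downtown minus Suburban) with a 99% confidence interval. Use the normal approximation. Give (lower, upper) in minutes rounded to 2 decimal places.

Standard errors of each mean: 2.3/√76 = 0.2638 and 2.8/√116 = 0.2600.
SE(x̄₁ − x̄₂) = √(0.2638² + 0.2600²) = 0.3704 for independent samples with unequal variances.
With z* = 2.576, the margin is 2.576 × 0.3704 = 0.9542.
x̄₁ − x̄₂ = 12.8 − 10.4 = 2.4000; the interval is 2.4000 ± 0.9542 = (1.45, 3.35).

(1.45, 3.35)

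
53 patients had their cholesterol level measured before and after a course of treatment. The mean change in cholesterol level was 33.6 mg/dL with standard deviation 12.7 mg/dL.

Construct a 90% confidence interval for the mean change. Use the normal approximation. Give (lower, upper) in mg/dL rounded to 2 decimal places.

(30.73, 36.47)

Paired design: SE = s_d/√n = 12.7/√53 = 1.7445.
z* = 1.645; margin of error = 1.645 × 1.7445 = 2.8697.
33.6 ± 2.8697 → (30.73, 36.47).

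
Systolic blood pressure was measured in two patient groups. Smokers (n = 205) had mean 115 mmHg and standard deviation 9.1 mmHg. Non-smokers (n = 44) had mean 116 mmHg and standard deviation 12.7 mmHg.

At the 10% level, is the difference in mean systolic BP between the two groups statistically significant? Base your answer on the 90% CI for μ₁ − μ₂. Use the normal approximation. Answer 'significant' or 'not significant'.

not significant

Per-group SEs: s₁/√n₁ = 9.1/√205 = 0.6356, s₂/√n₂ = 12.7/√44 = 1.9146.
Unpooled SE of the difference: √(0.40398736 + 3.66569316) = 2.0173.
Margin of error = z* · SE = 1.645 × 2.0173 = 3.3185.
x̄₁ − x̄₂ = 115 − 116 = -1.0000.
CI: -1.0000 ± 3.3185 = (-4.3185, 2.3185).
The interval (-4.3185, 2.3185) contains 0, so the difference is not significant.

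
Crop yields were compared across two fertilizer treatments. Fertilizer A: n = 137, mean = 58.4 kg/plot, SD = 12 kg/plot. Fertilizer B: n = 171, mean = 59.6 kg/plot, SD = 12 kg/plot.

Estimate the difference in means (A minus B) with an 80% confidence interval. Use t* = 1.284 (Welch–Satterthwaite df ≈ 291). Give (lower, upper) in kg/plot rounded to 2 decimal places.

Per-group SEs: s₁/√n₁ = 12/√137 = 1.0252, s₂/√n₂ = 12/√171 = 0.9177.
Unpooled SE of the difference: √(1.05103504 + 0.84217329) = 1.3759.
Margin of error = t* · SE = 1.284 × 1.3759 = 1.7667.
x̄₁ − x̄₂ = 58.4 − 59.6 = -1.2000.
CI: -1.2000 ± 1.7667 = (-2.97, 0.57).

(-2.97, 0.57)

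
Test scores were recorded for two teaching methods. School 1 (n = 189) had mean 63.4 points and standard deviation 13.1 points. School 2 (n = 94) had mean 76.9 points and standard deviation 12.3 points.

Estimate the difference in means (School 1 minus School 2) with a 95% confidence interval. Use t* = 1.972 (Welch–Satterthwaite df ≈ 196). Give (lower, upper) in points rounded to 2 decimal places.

(-16.63, -10.37)

Standard errors of each mean: 13.1/√189 = 0.9529 and 12.3/√94 = 1.2686.
SE(x̄₁ − x̄₂) = √(0.9529² + 1.2686²) = 1.5866 for independent samples with unequal variances.
With t* = 1.972, the margin is 1.972 × 1.5866 = 3.1288.
x̄₁ − x̄₂ = 63.4 − 76.9 = -13.5000; the interval is -13.5000 ± 3.1288 = (-16.63, -10.37).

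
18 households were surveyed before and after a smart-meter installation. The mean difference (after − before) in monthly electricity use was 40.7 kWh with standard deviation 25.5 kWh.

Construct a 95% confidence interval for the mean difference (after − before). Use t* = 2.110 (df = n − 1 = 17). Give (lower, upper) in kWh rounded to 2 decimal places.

(28.02, 53.38)

Paired design: SE = s_d/√n = 25.5/√18 = 6.0104.
t* = 2.110; margin of error = 2.110 × 6.0104 = 12.6819.
40.7 ± 12.6819 → (28.02, 53.38).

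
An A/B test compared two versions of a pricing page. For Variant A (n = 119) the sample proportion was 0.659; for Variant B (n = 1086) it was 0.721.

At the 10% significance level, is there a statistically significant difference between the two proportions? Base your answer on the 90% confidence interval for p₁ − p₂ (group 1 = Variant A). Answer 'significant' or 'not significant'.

not significant

The two standard errors are √(0.6590×0.3410/119) = 0.04346 and √(0.7210×0.2790/1086) = 0.01361.
Because the samples are independent, SE_diff = √(0.04346² + 0.01361²) = 0.04554.
Using z* = 1.645 for 90%, ME = 1.645 × 0.04554 = 0.07491.
p̂₁ − p̂₂ = -0.0620; interval -0.0620 ± 0.07491 gives (-0.13691, 0.01291).
The interval (-0.13691, 0.01291) contains 0, so the difference is not significant.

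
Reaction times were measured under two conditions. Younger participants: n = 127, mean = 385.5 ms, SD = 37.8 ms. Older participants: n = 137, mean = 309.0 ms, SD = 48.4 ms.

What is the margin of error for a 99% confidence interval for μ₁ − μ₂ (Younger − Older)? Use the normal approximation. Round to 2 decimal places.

13.72

SE₁ = s₁/√n₁ = 37.8/√127 = 3.3542; SE₂ = 48.4/√137 = 4.1351.
Independent samples, unequal variances: SE_diff = √(SE₁² + SE₂²) = √(11.25065764 + 17.09905201) = 5.3244.
z* = 2.576, so margin of error = 2.576 × 5.3244 = 13.7157.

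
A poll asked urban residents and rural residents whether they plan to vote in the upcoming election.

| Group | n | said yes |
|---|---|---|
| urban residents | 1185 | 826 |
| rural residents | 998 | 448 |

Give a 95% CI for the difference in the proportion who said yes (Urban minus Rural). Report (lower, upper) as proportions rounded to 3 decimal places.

(0.208, 0.289)

First, p̂₁ = 826/1185 = 0.6970; p̂₂ = 448/998 = 0.4489.
The two standard errors are √(0.6970×0.3030/1185) = 0.01335 and √(0.4489×0.5511/998) = 0.01574.
Because the samples are independent, SE_diff = √(0.01335² + 0.01574²) = 0.02064.
Using z* = 1.960 for 95%, ME = 1.960 × 0.02064 = 0.04045.
p̂₁ − p̂₂ = 0.2481; interval 0.2481 ± 0.04045 gives (0.208, 0.289).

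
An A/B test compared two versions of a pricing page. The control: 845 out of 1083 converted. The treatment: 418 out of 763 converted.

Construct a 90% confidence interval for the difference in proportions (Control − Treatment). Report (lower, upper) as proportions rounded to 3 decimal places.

(0.196, 0.269)

Sample proportions: 845/1083 = 0.7802, 418/763 = 0.5478.
Each SE is √(p̂(1−p̂)/n): √(0.7802·0.2198/1083) = 0.01258 and √(0.5478·0.4522/763) = 0.01802.
SE(p̂₁ − p̂₂) = √(SE₁² + SE₂²) = √(0.0001582564 + 0.0003247204) = 0.02198, since the two samples are independent.
At 90% confidence z* = 1.645; margin = 1.645 × 0.02198 = 0.03616.
The difference is 0.7802 − 0.5478 = 0.2324, so the interval is 0.2324 ± 0.03616 = (0.196, 0.269).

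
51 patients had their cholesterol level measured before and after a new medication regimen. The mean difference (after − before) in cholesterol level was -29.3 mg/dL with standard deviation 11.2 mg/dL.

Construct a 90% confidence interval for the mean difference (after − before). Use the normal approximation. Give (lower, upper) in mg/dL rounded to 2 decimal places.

This is a matched-pairs design, so SE = s_d/√n = 11.2/√51 = 1.5683.
Margin = 1.645 × 1.5683 = 2.5799; the interval is -29.3 ± 2.5799 = (-31.88, -26.72).

(-31.88, -26.72)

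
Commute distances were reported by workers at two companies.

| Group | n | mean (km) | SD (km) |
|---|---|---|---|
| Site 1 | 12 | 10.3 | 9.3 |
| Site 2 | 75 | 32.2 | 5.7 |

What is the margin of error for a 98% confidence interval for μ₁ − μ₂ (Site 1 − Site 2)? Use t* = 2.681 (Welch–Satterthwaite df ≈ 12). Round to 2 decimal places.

Per-group SEs: s₁/√n₁ = 9.3/√12 = 2.6847, s₂/√n₂ = 5.7/√75 = 0.6582.
Unpooled SE of the difference: √(7.20761409 + 0.43322724) = 2.7642.
Margin of error = t* · SE = 2.681 × 2.7642 = 7.4108.

7.41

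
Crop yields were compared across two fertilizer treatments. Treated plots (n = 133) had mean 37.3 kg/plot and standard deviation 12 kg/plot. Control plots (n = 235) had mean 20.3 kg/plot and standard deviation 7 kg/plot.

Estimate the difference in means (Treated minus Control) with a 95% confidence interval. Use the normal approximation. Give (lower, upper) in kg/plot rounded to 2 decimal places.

(14.77, 19.23)

SE₁ = s₁/√n₁ = 12/√133 = 1.0405; SE₂ = 7/√235 = 0.4566.
Independent samples, unequal variances: SE_diff = √(SE₁² + SE₂²) = √(1.08264025 + 0.20848356) = 1.1363.
z* = 1.960, so margin of error = 1.960 × 1.1363 = 2.2271.
Difference in means = 37.3 − 20.3 = 17.0000.
17.0000 ± 2.2271 → (14.77, 19.23).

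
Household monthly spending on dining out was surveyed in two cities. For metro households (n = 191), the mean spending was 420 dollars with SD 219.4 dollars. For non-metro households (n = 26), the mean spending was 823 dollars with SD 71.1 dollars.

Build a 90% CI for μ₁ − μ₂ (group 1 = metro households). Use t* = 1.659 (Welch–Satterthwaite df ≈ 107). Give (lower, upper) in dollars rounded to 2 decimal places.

(-438.05, -367.95)

SE₁ = s₁/√n₁ = 219.4/√191 = 15.8752; SE₂ = 71.1/√26 = 13.9439.
Independent samples, unequal variances: SE_diff = √(SE₁² + SE₂²) = √(252.02197504 + 194.43234721) = 21.1295.
t* = 1.659, so margin of error = 1.659 × 21.1295 = 35.0538.
Difference in means = 420 − 823 = -403.0000.
-403.0000 ± 35.0538 → (-438.05, -367.95).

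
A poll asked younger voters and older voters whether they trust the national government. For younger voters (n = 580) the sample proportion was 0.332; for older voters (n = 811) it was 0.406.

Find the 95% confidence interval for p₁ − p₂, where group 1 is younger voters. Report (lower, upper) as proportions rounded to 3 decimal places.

(-0.125, -0.023)

Each SE is √(p̂(1−p̂)/n): √(0.3320·0.6680/580) = 0.01955 and √(0.4060·0.5940/811) = 0.01724.
SE(p̂₁ − p̂₂) = √(SE₁² + SE₂²) = √(0.0003822025 + 0.0002972176) = 0.02607, since the two samples are independent.
At 95% confidence z* = 1.960; margin = 1.960 × 0.02607 = 0.05110.
The difference is 0.3320 − 0.4060 = -0.0740, so the interval is -0.0740 ± 0.05110 = (-0.125, -0.023).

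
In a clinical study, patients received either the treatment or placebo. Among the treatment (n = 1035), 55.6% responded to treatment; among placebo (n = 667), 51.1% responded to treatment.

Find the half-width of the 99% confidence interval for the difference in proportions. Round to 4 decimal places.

0.0638

SE₁ = √(p̂₁(1−p̂₁)/n₁) = √(0.5560·0.4440/1035) = 0.01544; SE₂ = √(0.5110·0.4890/667) = 0.01936.
Independent samples: SE of the difference = √(SE₁² + SE₂²) = √(0.0002383936 + 0.0003748096) = 0.02476.
z* for 99% confidence is 2.576, so the margin of error is 2.576 × 0.02476 = 0.06378.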